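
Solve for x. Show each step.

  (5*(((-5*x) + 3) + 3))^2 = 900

Step 1. [(5*(((-5*x) + 3) + 3))^2 = 900] LHS squared, RHS 900 ≥ 0: apply √ (±), so sqrt: 5*(((-5*x) + 3) + 3) = 30 or -30.
Step 2. [5*(((-5*x) + 3) + 3) = 30 or -30] leading coefficient 5: divide by 5 ⇒ div: ((-5*x) + 3) + 3 = 6 or -6.
Step 3. [((-5*x) + 3) + 3 = 6 or -6] +3 is outermost — subtract 3 both sides, so sub: (-5*x) + 3 = 3 or -9.
Step 4. [(-5*x) + 3 = 3 or -9] subtract 3: x sits inside (… + 3) ⇒ sub: -5*x = 0 or -12.
Step 5. [-5*x = 0 or -12] -5 out front; divide by -5. So div: x = 0 or 12/5.

Answer: x ∈ {0, 12/5}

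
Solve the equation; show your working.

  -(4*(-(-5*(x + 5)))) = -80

Step 1. [-(4*(-(-5*(x + 5)))) = -80] flip signs both sides, so neg: 4*(-(-5*(x + 5))) = 80.
Step 2. [4*(-(-5*(x + 5))) = 80] divide by the outer 4 ⇒ div: -(-5*(x + 5)) = 20.
Step 3. [-(-5*(x + 5)) = 20] flip signs both sides, so neg: -5*(x + 5) = -20.
Step 4. [-5*(x + 5) = -20] divide by the outer -5 ⇒ div: x + 5 = 4.
Step 5. [x + 5 = 4] the outer +5 inverts by subtracting 5, so sub: x = -1.

Answer: x ∈ {-1}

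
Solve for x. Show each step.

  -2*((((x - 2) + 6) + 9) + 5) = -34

Step 1. [-2*((((x - 2) + 6) + 9) + 5) = -34] divide by the outer -2 ⇒ div: (((x - 2) + 6) + 9) + 5 = 17.
Step 2. [(((x - 2) + 6) + 9) + 5 = 17] subtract 5: x sits inside (… + 5), so sub: ((x - 2) + 6) + 9 = 12.
Step 3. [((x - 2) + 6) + 9 = 12] peel the +9: subtract 9 from each side. So sub: (x - 2) + 6 = 3.
Step 4. [(x - 2) + 6 = 3] the outer +6 inverts by subtracting 6 ⇒ sub: x - 2 = -3.
Step 5. [x - 2 = -3] the outer -2 inverts by adding 2. So sub: x = -1.

Answer: x ∈ {-1}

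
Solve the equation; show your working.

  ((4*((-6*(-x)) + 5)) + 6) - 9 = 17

Step 1. [((4*((-6*(-x)) + 5)) + 6) - 9 = 17] peel the -9: add 9 from each side. So sub: (4*((-6*(-x)) + 5)) + 6 = 26.
Step 2. [(4*((-6*(-x)) + 5)) + 6 = 26] 6 comes off first (subtract 6), so sub: 4*((-6*(-x)) + 5) = 20.
Step 3. [4*((-6*(-x)) + 5) = 20] LHS = 4·(…); ÷4 both sides, so div: (-6*(-x)) + 5 = 5.
Step 4. [(-6*(-x)) + 5 = 5] peel the +5: subtract 5 from each side ⇒ sub: -6*(-x) = 0.
Step 5. [-6*(-x) = 0] LHS = -6·(…); ÷-6 both sides ⇒ div: -x = 0.
Step 6. [-x = 0] leading − — multiply by −1 ⇒ neg: x = 0.

Answer: x ∈ {0}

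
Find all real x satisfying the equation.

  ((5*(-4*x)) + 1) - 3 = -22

Step 1. [((5*(-4*x)) + 1) - 3 = -22] the outer -3 inverts by adding 3, so sub: (5*(-4*x)) + 1 = -19.
Step 2. [(5*(-4*x)) + 1 = -19] peel the +1: subtract 1 from each side ⇒ sub: 5*(-4*x) = -20.
Step 3. [5*(-4*x) = -20] LHS = 5·(…); ÷5 both sides ⇒ div: -4*x = -4.
Step 4. [-4*x = -4] LHS = -4·(…); ÷-4 both sides, so div: x = 1.

Answer: x ∈ {1}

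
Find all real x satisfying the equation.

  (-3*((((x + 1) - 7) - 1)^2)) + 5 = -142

Step 1. [(-3*((((x + 1) - 7) - 1)^2)) + 5 = -142] peel the +5: subtract 5 from each side ⇒ sub: -3*((((x + 1) - 7) - 1)^2) = -147.
Step 2. [-3*((((x + 1) - 7) - 1)^2) = -147] LHS = -3·(…); ÷-3 both sides ⇒ div: (((x + 1) - 7) - 1)^2 = 49.
Step 3. [(((x + 1) - 7) - 1)^2 = 49] 49 ≥ 0, LHS is (·)² — take ±√. So sqrt: ((x + 1) - 7) - 1 = 7 or -7.
Step 4. [((x + 1) - 7) - 1 = 7 or -7] the outer -1 inverts by adding 1 ⇒ sub: (x + 1) - 7 = 8 or -6.
Step 5. [(x + 1) - 7 = 8 or -6] 7 comes off first (add 7) ⇒ sub: x + 1 = 15 or 1.
Step 6. [x + 1 = 15 or 1] subtract 1: x sits inside (… + 1) ⇒ sub: x = 14 or 0.

Answer: x ∈ {0, 14}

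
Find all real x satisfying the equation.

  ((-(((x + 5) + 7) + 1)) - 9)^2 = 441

Step 1. [((-(((x + 5) + 7) + 1)) - 9)^2 = 441] 441 ≥ 0, LHS is (·)² — take ±√ ⇒ sqrt: (-(((x + 5) + 7) + 1)) - 9 = 21 or -21.
Step 2. [(-(((x + 5) + 7) + 1)) - 9 = 21 or -21] 9 comes off first (add 9). So sub: -(((x + 5) + 7) + 1) = 30 or -12.
Step 3. [-(((x + 5) + 7) + 1) = 30 or -12] LHS negated; negate both sides ⇒ neg: ((x + 5) + 7) + 1 = -30 or 12.
Step 4. [((x + 5) + 7) + 1 = -30 or 12] 1 comes off first (subtract 1). So sub: (x + 5) + 7 = -31 or 11.
Step 5. [(x + 5) + 7 = -31 or 11] 7 comes off first (subtract 7). So sub: x + 5 = -38 or 4.
Step 6. [x + 5 = -38 or 4] +5 is outermost — subtract 5 both sides ⇒ sub: x = -43 or -1.

Answer: x ∈ {-43, -1}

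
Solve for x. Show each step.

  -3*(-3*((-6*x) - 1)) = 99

Step 1. [-3*(-3*((-6*x) - 1)) = 99] -3·(inner) — divide through by -3 ⇒ div: -3*((-6*x) - 1) = -33.
Step 2. [-3*((-6*x) - 1) = -33] -3·(inner) — divide through by -3. So div: (-6*x) - 1 = 11.
Step 3. [(-6*x) - 1 = 11] -1 is outermost — add 1 both sides ⇒ sub: -6*x = 12.
Step 4. [-6*x = 12] LHS = -6·(…); ÷-6 both sides, so div: x = -2.

Answer: x ∈ {-2}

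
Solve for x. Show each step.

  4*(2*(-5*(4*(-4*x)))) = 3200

Step 1. [4*(2*(-5*(4*(-4*x)))) = 3200] LHS = 4·(…); ÷4 both sides. So div: 2*(-5*(4*(-4*x))) = 800.
Step 2. [2*(-5*(4*(-4*x))) = 800] 2 out front; divide by 2 ⇒ div: -5*(4*(-4*x)) = 400.
Step 3. [-5*(4*(-4*x)) = 400] LHS = -5·(…); ÷-5 both sides. So div: 4*(-4*x) = -80.
Step 4. [4*(-4*x) = -80] 4 out front; divide by 4. So div: -4*x = -20.
Step 5. [-4*x = -20] leading coefficient -4: divide by -4, so div: x = 5.

Answer: x ∈ {5}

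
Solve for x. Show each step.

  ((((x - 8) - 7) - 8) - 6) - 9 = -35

Step 1. [((((x - 8) - 7) - 8) - 6) - 9 = -35] 9 comes off first (add 9). So sub: (((x - 8) - 7) - 8) - 6 = -26.
Step 2. [(((x - 8) - 7) - 8) - 6 = -26] peel the -6: add 6 from each side ⇒ sub: ((x - 8) - 7) - 8 = -20.
Step 3. [((x - 8) - 7) - 8 = -20] the outer -8 inverts by adding 8, so sub: (x - 8) - 7 = -12.
Step 4. [(x - 8) - 7 = -12] 7 comes off first (add 7). So sub: x - 8 = -5.
Step 5. [x - 8 = -5] 8 comes off first (add 8) ⇒ sub: x = 3.

Answer: x ∈ {3}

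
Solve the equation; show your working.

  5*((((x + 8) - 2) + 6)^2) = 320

Step 1. [5*((((x + 8) - 2) + 6)^2) = 320] 5 out front; divide by 5, so div: (((x + 8) - 2) + 6)^2 = 64.
Step 2. [(((x + 8) - 2) + 6)^2 = 64] LHS squared, RHS 64 ≥ 0: apply √ (±). So sqrt: ((x + 8) - 2) + 6 = 8 or -8.
Step 3. [((x + 8) - 2) + 6 = 8 or -8] the outer +6 inverts by subtracting 6. So sub: (x + 8) - 2 = 2 or -14.
Step 4. [(x + 8) - 2 = 2 or -14] add 2: x sits inside (… - 2), so sub: x + 8 = 4 or -12.
Step 5. [x + 8 = 4 or -12] 8 comes off first (subtract 8). So sub: x = -4 or -20.

Answer: x ∈ {-20, -4}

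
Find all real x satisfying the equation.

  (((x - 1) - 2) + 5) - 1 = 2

Step 1. [(((x - 1) - 2) + 5) - 1 = 2] the outer -1 inverts by adding 1 ⇒ sub: ((x - 1) - 2) + 5 = 3.
Step 2. [((x - 1) - 2) + 5 = 3] peel the +5: subtract 5 from each side. So sub: (x - 1) - 2 = -2.
Step 3. [(x - 1) - 2 = -2] add 2: x sits inside (… - 2). So sub: x - 1 = 0.
Step 4. [x - 1 = 0] the outer -1 inverts by adding 1. So sub: x = 1.

Answer: x ∈ {1}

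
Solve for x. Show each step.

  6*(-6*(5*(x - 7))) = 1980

Step 1. [6*(-6*(5*(x - 7))) = 1980] 6 out front; divide by 6, so div: -6*(5*(x - 7)) = 330.
Step 2. [-6*(5*(x - 7)) = 330] leading coefficient -6: divide by -6 ⇒ div: 5*(x - 7) = -55.
Step 3. [5*(x - 7) = -55] 5 out front; divide by 5, so div: x - 7 = -11.
Step 4. [x - 7 = -11] peel the -7: add 7 from each side ⇒ sub: x = -4.

Answer: x ∈ {-4}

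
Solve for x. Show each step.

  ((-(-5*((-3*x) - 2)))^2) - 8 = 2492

Step 1. [((-(-5*((-3*x) - 2)))^2) - 8 = 2492] -8 is outermost — add 8 both sides. So sub: (-(-5*((-3*x) - 2)))^2 = 2500.
Step 2. [(-(-5*((-3*x) - 2)))^2 = 2500] 2500 ≥ 0, LHS is (·)² — take ±√. So sqrt: -(-5*((-3*x) - 2)) = 50 or -50.
Step 3. [-(-5*((-3*x) - 2)) = 50 or -50] LHS negated; negate both sides, so neg: -5*((-3*x) - 2) = -50 or 50.
Step 4. [-5*((-3*x) - 2) = -50 or 50] -5·(inner) — divide through by -5, so div: (-3*x) - 2 = 10 or -10.
Step 5. [(-3*x) - 2 = 10 or -10] 2 comes off first (add 2). So sub: -3*x = 12 or -8.
Step 6. [-3*x = 12 or -8] leading coefficient -3: divide by -3, so div: x = -4 or 8/3.

Answer: x ∈ {-4, 8/3}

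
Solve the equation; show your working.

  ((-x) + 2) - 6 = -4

Step 1. [((-x) + 2) - 6 = -4] peel the -6: add 6 from each side. So sub: (-x) + 2 = 2.
Step 2. [(-x) + 2 = 2] subtract 2: x sits inside (… + 2) ⇒ sub: -x = 0.
Step 3. [-x = 0] leading − — multiply by −1. So neg: x = 0.

Answer: x ∈ {0}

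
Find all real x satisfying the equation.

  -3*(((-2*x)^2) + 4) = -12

Step 1. [-3*(((-2*x)^2) + 4) = -12] LHS = -3·(…); ÷-3 both sides, so div: ((-2*x)^2) + 4 = 4.
Step 2. [((-2*x)^2) + 4 = 4] the outer +4 inverts by subtracting 4. So sub: (-2*x)^2 = 0.
Step 3. [(-2*x)^2 = 0] √ both sides: 0 ≥ 0 gives two branches, so sqrt: -2*x = 0.
Step 4. [-2*x = 0] -2 out front; divide by -2, so div: x = 0.

Answer: x ∈ {0}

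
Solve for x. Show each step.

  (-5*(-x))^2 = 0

Step 1. [(-5*(-x))^2 = 0] 0 ≥ 0, LHS is (·)² — take ±√, so sqrt: -5*(-x) = 0.
Step 2. [-5*(-x) = 0] -5 out front; divide by -5. So div: -x = 0.
Step 3. [-x = 0] leading − — multiply by −1, so neg: x = 0.

Answer: x ∈ {0}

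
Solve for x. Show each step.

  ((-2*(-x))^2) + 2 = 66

Step 1. [((-2*(-x))^2) + 2 = 66] subtract 2: x sits inside (… + 2), so sub: (-2*(-x))^2 = 64.
Step 2. [(-2*(-x))^2 = 64] √ both sides: 64 ≥ 0 gives two branches. So sqrt: -2*(-x) = 8 or -8.
Step 3. [-2*(-x) = 8 or -8] -2 out front; divide by -2. So div: -x = -4 or 4.
Step 4. [-x = -4 or 4] LHS negated; negate both sides ⇒ neg: x = 4 or -4.

Answer: x ∈ {-4, 4}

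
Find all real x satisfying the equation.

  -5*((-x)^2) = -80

Step 1. [-5*((-x)^2) = -80] LHS = -5·(…); ÷-5 both sides ⇒ div: (-x)^2 = 16.
Step 2. [(-x)^2 = 16] √ both sides: 16 ≥ 0 gives two branches ⇒ sqrt: -x = 4 or -4.
Step 3. [-x = 4 or -4] LHS negated; negate both sides ⇒ neg: x = -4 or 4.

Answer: x ∈ {-4, 4}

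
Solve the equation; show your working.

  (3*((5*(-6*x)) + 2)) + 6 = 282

Step 1. [(3*((5*(-6*x)) + 2)) + 6 = 282] +6 is outermost — subtract 6 both sides. So sub: 3*((5*(-6*x)) + 2) = 276.
Step 2. [3*((5*(-6*x)) + 2) = 276] 3 out front; divide by 3, so div: (5*(-6*x)) + 2 = 92.
Step 3. [(5*(-6*x)) + 2 = 92] +2 is outermost — subtract 2 both sides, so sub: 5*(-6*x) = 90.
Step 4. [5*(-6*x) = 90] 5·(inner) — divide through by 5. So div: -6*x = 18.
Step 5. [-6*x = 18] leading coefficient -6: divide by -6. So div: x = -3.

Answer: x ∈ {-3}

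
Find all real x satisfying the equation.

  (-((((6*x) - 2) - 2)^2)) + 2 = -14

Step 1. [(-((((6*x) - 2) - 2)^2)) + 2 = -14] subtract 2: x sits inside (… + 2). So sub: -((((6*x) - 2) - 2)^2) = -16.
Step 2. [-((((6*x) - 2) - 2)^2) = -16] LHS negated; negate both sides. So neg: (((6*x) - 2) - 2)^2 = 16.
Step 3. [(((6*x) - 2) - 2)^2 = 16] 16 ≥ 0, LHS is (·)² — take ±√ ⇒ sqrt: ((6*x) - 2) - 2 = 4 or -4.
Step 4. [((6*x) - 2) - 2 = 4 or -4] the outer -2 inverts by adding 2. So sub: (6*x) - 2 = 6 or -2.
Step 5. [(6*x) - 2 = 6 or -2] the outer -2 inverts by adding 2 ⇒ sub: 6*x = 8 or 0.
Step 6. [6*x = 8 or 0] 6 out front; divide by 6. So div: x = 4/3 or 0.

Answer: x ∈ {0, 4/3}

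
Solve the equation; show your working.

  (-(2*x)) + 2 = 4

Step 1. [(-(2*x)) + 2 = 4] peel the +2: subtract 2 from each side ⇒ sub: -(2*x) = 2.
Step 2. [-(2*x) = 2] leading − — multiply by −1, so neg: 2*x = -2.
Step 3. [2*x = -2] LHS = 2·(…); ÷2 both sides, so div: x = -1.

Answer: x ∈ {-1}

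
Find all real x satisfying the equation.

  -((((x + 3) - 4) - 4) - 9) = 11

Step 1. [-((((x + 3) - 4) - 4) - 9) = 11] leading − — multiply by −1, so neg: (((x + 3) - 4) - 4) - 9 = -11.
Step 2. [(((x + 3) - 4) - 4) - 9 = -11] 9 comes off first (add 9), so sub: ((x + 3) - 4) - 4 = -2.
Step 3. [((x + 3) - 4) - 4 = -2] peel the -4: add 4 from each side ⇒ sub: (x + 3) - 4 = 2.
Step 4. [(x + 3) - 4 = 2] add 4: x sits inside (… - 4) ⇒ sub: x + 3 = 6.
Step 5. [x + 3 = 6] +3 is outermost — subtract 3 both sides ⇒ sub: x = 3.

Answer: x ∈ {3}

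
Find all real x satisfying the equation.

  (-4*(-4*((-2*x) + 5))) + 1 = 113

Step 1. [(-4*(-4*((-2*x) + 5))) + 1 = 113] peel the +1: subtract 1 from each side ⇒ sub: -4*(-4*((-2*x) + 5)) = 112.
Step 2. [-4*(-4*((-2*x) + 5)) = 112] -4·(inner) — divide through by -4. So div: -4*((-2*x) + 5) = -28.
Step 3. [-4*((-2*x) + 5) = -28] -4 out front; divide by -4. So div: (-2*x) + 5 = 7.
Step 4. [(-2*x) + 5 = 7] the outer +5 inverts by subtracting 5 ⇒ sub: -2*x = 2.
Step 5. [-2*x = 2] -2·(inner) — divide through by -2, so div: x = -1.

Answer: x ∈ {-1}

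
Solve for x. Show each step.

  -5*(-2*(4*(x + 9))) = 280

Step 1. [-5*(-2*(4*(x + 9))) = 280] -5·(inner) — divide through by -5 ⇒ div: -2*(4*(x + 9)) = -56.
Step 2. [-2*(4*(x + 9)) = -56] -2 out front; divide by -2 ⇒ div: 4*(x + 9) = 28.
Step 3. [4*(x + 9) = 28] 4·(inner) — divide through by 4 ⇒ div: x + 9 = 7.
Step 4. [x + 9 = 7] +9 is outermost — subtract 9 both sides, so sub: x = -2.

Answer: x ∈ {-2}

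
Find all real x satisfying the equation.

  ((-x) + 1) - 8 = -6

Step 1. [((-x) + 1) - 8 = -6] add 8: x sits inside (… - 8) ⇒ sub: (-x) + 1 = 2.
Step 2. [(-x) + 1 = 2] the outer +1 inverts by subtracting 1. So sub: -x = 1.
Step 3. [-x = 1] flip signs both sides. So neg: x = -1.

Answer: x ∈ {-1}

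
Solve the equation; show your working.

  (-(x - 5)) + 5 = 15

Step 1. [(-(x - 5)) + 5 = 15] the outer +5 inverts by subtracting 5. So sub: -(x - 5) = 10.
Step 2. [-(x - 5) = 10] leading − — multiply by −1 ⇒ neg: x - 5 = -10.
Step 3. [x - 5 = -10] add 5: x sits inside (… - 5) ⇒ sub: x = -5.

Answer: x ∈ {-5}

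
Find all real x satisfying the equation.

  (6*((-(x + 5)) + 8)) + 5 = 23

Step 1. [(6*((-(x + 5)) + 8)) + 5 = 23] peel the +5: subtract 5 from each side. So sub: 6*((-(x + 5)) + 8) = 18.
Step 2. [6*((-(x + 5)) + 8) = 18] leading coefficient 6: divide by 6, so div: (-(x + 5)) + 8 = 3.
Step 3. [(-(x + 5)) + 8 = 3] subtract 8: x sits inside (… + 8). So sub: -(x + 5) = -5.
Step 4. [-(x + 5) = -5] flip signs both sides, so neg: x + 5 = 5.
Step 5. [x + 5 = 5] 5 comes off first (subtract 5). So sub: x = 0.

Answer: x ∈ {0}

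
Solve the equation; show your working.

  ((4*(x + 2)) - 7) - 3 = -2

Step 1. [((4*(x + 2)) - 7) - 3 = -2] peel the -3: add 3 from each side, so sub: (4*(x + 2)) - 7 = 1.
Step 2. [(4*(x + 2)) - 7 = 1] add 7: x sits inside (… - 7), so sub: 4*(x + 2) = 8.
Step 3. [4*(x + 2) = 8] divide by the outer 4, so div: x + 2 = 2.
Step 4. [x + 2 = 2] +2 is outermost — subtract 2 both sides. So sub: x = 0.

Answer: x ∈ {0}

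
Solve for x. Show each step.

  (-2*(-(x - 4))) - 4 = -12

Step 1. [(-2*(-(x - 4))) - 4 = -12] peel the -4: add 4 from each side ⇒ sub: -2*(-(x - 4)) = -8.
Step 2. [-2*(-(x - 4)) = -8] leading coefficient -2: divide by -2 ⇒ div: -(x - 4) = 4.
Step 3. [-(x - 4) = 4] LHS negated; negate both sides. So neg: x - 4 = -4.
Step 4. [x - 4 = -4] -4 is outermost — add 4 both sides, so sub: x = 0.

Answer: x ∈ {0}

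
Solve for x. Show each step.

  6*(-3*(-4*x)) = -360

Step 1. [6*(-3*(-4*x)) = -360] 6 out front; divide by 6, so div: -3*(-4*x) = -60.
Step 2. [-3*(-4*x) = -60] -3·(inner) — divide through by -3. So div: -4*x = 20.
Step 3. [-4*x = 20] -4 out front; divide by -4 ⇒ div: x = -5.

Answer: x ∈ {-5}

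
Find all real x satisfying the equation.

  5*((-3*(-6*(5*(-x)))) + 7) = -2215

Step 1. [5*((-3*(-6*(5*(-x)))) + 7) = -2215] 5·(inner) — divide through by 5 ⇒ div: (-3*(-6*(5*(-x)))) + 7 = -443.
Step 2. [(-3*(-6*(5*(-x)))) + 7 = -443] +7 is outermost — subtract 7 both sides, so sub: -3*(-6*(5*(-x))) = -450.
Step 3. [-3*(-6*(5*(-x))) = -450] divide by the outer -3, so div: -6*(5*(-x)) = 150.
Step 4. [-6*(5*(-x)) = 150] LHS = -6·(…); ÷-6 both sides. So div: 5*(-x) = -25.
Step 5. [5*(-x) = -25] 5·(inner) — divide through by 5. So div: -x = -5.
Step 6. [-x = -5] LHS negated; negate both sides ⇒ neg: x = 5.

Answer: x ∈ {5}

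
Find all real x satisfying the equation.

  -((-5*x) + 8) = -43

Step 1. [-((-5*x) + 8) = -43] LHS negated; negate both sides, so neg: (-5*x) + 8 = 43.
Step 2. [(-5*x) + 8 = 43] 8 comes off first (subtract 8), so sub: -5*x = 35.
Step 3. [-5*x = 35] -5 out front; divide by -5, so div: x = -7.

Answer: x ∈ {-7}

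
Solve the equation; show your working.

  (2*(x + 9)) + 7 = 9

Step 1. [(2*(x + 9)) + 7 = 9] +7 is outermost — subtract 7 both sides, so sub: 2*(x + 9) = 2.
Step 2. [2*(x + 9) = 2] divide by the outer 2, so div: x + 9 = 1.
Step 3. [x + 9 = 1] the outer +9 inverts by subtracting 9. So sub: x = -8.

Answer: x ∈ {-8}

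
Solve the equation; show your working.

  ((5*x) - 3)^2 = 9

Step 1. [((5*x) - 3)^2 = 9] 9 ≥ 0, LHS is (·)² — take ±√, so sqrt: (5*x) - 3 = 3 or -3.
Step 2. [(5*x) - 3 = 3 or -3] peel the -3: add 3 from each side. So sub: 5*x = 6 or 0.
Step 3. [5*x = 6 or 0] leading coefficient 5: divide by 5 ⇒ div: x = 6/5 or 0.

Answer: x ∈ {0, 6/5}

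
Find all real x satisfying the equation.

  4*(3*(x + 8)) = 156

Step 1. [4*(3*(x + 8)) = 156] leading coefficient 4: divide by 4. So div: 3*(x + 8) = 39.
Step 2. [3*(x + 8) = 39] 3 out front; divide by 3. So div: x + 8 = 13.
Step 3. [x + 8 = 13] +8 is outermost — subtract 8 both sides. So sub: x = 5.

Answer: x ∈ {5}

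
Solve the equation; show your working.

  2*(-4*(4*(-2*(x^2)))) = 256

Step 1. [2*(-4*(4*(-2*(x^2)))) = 256] 2·(inner) — divide through by 2 ⇒ div: -4*(4*(-2*(x^2))) = 128.
Step 2. [-4*(4*(-2*(x^2))) = 128] leading coefficient -4: divide by -4 ⇒ div: 4*(-2*(x^2)) = -32.
Step 3. [4*(-2*(x^2)) = -32] 4 out front; divide by 4 ⇒ div: -2*(x^2) = -8.
Step 4. [-2*(x^2) = -8] -2·(inner) — divide through by -2, so div: x^2 = 4.
Step 5. [x^2 = 4] √ both sides: 4 ≥ 0 gives two branches, so sqrt: x = 2 or -2.

Answer: x ∈ {-2, 2}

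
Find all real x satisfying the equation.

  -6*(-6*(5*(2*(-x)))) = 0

Step 1. [-6*(-6*(5*(2*(-x)))) = 0] -6·(inner) — divide through by -6, so div: -6*(5*(2*(-x))) = 0.
Step 2. [-6*(5*(2*(-x))) = 0] -6 out front; divide by -6 ⇒ div: 5*(2*(-x)) = 0.
Step 3. [5*(2*(-x)) = 0] LHS = 5·(…); ÷5 both sides ⇒ div: 2*(-x) = 0.
Step 4. [2*(-x) = 0] divide by the outer 2, so div: -x = 0.
Step 5. [-x = 0] leading − — multiply by −1. So neg: x = 0.

Answer: x ∈ {0}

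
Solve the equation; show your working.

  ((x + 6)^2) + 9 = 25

Step 1. [((x + 6)^2) + 9 = 25] 9 comes off first (subtract 9). So sub: (x + 6)^2 = 16.
Step 2. [(x + 6)^2 = 16] LHS squared, RHS 16 ≥ 0: apply √ (±), so sqrt: x + 6 = 4 or -4.
Step 3. [x + 6 = 4 or -4] subtract 6: x sits inside (… + 6). So sub: x = -2 or -10.

Answer: x ∈ {-10, -2}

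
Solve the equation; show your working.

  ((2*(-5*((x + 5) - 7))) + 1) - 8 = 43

Step 1. [((2*(-5*((x + 5) - 7))) + 1) - 8 = 43] peel the -8: add 8 from each side. So sub: (2*(-5*((x + 5) - 7))) + 1 = 51.
Step 2. [(2*(-5*((x + 5) - 7))) + 1 = 51] peel the +1: subtract 1 from each side ⇒ sub: 2*(-5*((x + 5) - 7)) = 50.
Step 3. [2*(-5*((x + 5) - 7)) = 50] LHS = 2·(…); ÷2 both sides ⇒ div: -5*((x + 5) - 7) = 25.
Step 4. [-5*((x + 5) - 7) = 25] divide by the outer -5, so div: (x + 5) - 7 = -5.
Step 5. [(x + 5) - 7 = -5] 7 comes off first (add 7) ⇒ sub: x + 5 = 2.
Step 6. [x + 5 = 2] subtract 5: x sits inside (… + 5). So sub: x = -3.

Answer: x ∈ {-3}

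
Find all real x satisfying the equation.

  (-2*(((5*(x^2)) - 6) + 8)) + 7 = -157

Step 1. [(-2*(((5*(x^2)) - 6) + 8)) + 7 = -157] peel the +7: subtract 7 from each side. So sub: -2*(((5*(x^2)) - 6) + 8) = -164.
Step 2. [-2*(((5*(x^2)) - 6) + 8) = -164] divide by the outer -2, so div: ((5*(x^2)) - 6) + 8 = 82.
Step 3. [((5*(x^2)) - 6) + 8 = 82] peel the +8: subtract 8 from each side ⇒ sub: (5*(x^2)) - 6 = 74.
Step 4. [(5*(x^2)) - 6 = 74] peel the -6: add 6 from each side. So sub: 5*(x^2) = 80.
Step 5. [5*(x^2) = 80] leading coefficient 5: divide by 5 ⇒ div: x^2 = 16.
Step 6. [x^2 = 16] √ both sides: 16 ≥ 0 gives two branches ⇒ sqrt: x = 4 or -4.

Answer: x ∈ {-4, 4}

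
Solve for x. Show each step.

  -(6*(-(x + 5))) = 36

Step 1. [-(6*(-(x + 5))) = 36] flip signs both sides, so neg: 6*(-(x + 5)) = -36.
Step 2. [6*(-(x + 5)) = -36] divide by the outer 6, so div: -(x + 5) = -6.
Step 3. [-(x + 5) = -6] LHS negated; negate both sides ⇒ neg: x + 5 = 6.
Step 4. [x + 5 = 6] the outer +5 inverts by subtracting 5, so sub: x = 1.

Answer: x ∈ {1}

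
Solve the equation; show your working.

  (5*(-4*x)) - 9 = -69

Step 1. [(5*(-4*x)) - 9 = -69] -9 is outermost — add 9 both sides, so sub: 5*(-4*x) = -60.
Step 2. [5*(-4*x) = -60] 5 out front; divide by 5. So div: -4*x = -12.
Step 3. [-4*x = -12] leading coefficient -4: divide by -4 ⇒ div: x = 3.

Answer: x ∈ {3}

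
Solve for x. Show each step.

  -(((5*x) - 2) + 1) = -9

Step 1. [-(((5*x) - 2) + 1) = -9] flip signs both sides. So neg: ((5*x) - 2) + 1 = 9.
Step 2. [((5*x) - 2) + 1 = 9] the outer +1 inverts by subtracting 1 ⇒ sub: (5*x) - 2 = 8.
Step 3. [(5*x) - 2 = 8] -2 is outermost — add 2 both sides ⇒ sub: 5*x = 10.
Step 4. [5*x = 10] 5·(inner) — divide through by 5. So div: x = 2.

Answer: x ∈ {2}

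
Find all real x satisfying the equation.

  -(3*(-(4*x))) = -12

Step 1. [-(3*(-(4*x))) = -12] leading − — multiply by −1. So neg: 3*(-(4*x)) = 12.
Step 2. [3*(-(4*x)) = 12] 3 out front; divide by 3. So div: -(4*x) = 4.
Step 3. [-(4*x) = 4] flip signs both sides, so neg: 4*x = -4.
Step 4. [4*x = -4] LHS = 4·(…); ÷4 both sides, so div: x = -1.

Answer: x ∈ {-1}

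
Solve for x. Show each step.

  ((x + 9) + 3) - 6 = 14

Step 1. [((x + 9) + 3) - 6 = 14] add 6: x sits inside (… - 6), so sub: (x + 9) + 3 = 20.
Step 2. [(x + 9) + 3 = 20] 3 comes off first (subtract 3). So sub: x + 9 = 17.
Step 3. [x + 9 = 17] peel the +9: subtract 9 from each side ⇒ sub: x = 8.

Answer: x ∈ {8}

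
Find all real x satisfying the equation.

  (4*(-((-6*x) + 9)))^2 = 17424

Step 1. [(4*(-((-6*x) + 9)))^2 = 17424] 17424 ≥ 0, LHS is (·)² — take ±√, so sqrt: 4*(-((-6*x) + 9)) = 132 or -132.
Step 2. [4*(-((-6*x) + 9)) = 132 or -132] divide by the outer 4. So div: -((-6*x) + 9) = 33 or -33.
Step 3. [-((-6*x) + 9) = 33 or -33] leading − — multiply by −1 ⇒ neg: (-6*x) + 9 = -33 or 33.
Step 4. [(-6*x) + 9 = -33 or 33] peel the +9: subtract 9 from each side. So sub: -6*x = -42 or 24.
Step 5. [-6*x = -42 or 24] -6 out front; divide by -6. So div: x = 7 or -4.

Answer: x ∈ {-4, 7}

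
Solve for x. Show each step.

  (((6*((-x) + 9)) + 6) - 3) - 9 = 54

Step 1. [(((6*((-x) + 9)) + 6) - 3) - 9 = 54] 9 comes off first (add 9). So sub: ((6*((-x) + 9)) + 6) - 3 = 63.
Step 2. [((6*((-x) + 9)) + 6) - 3 = 63] the outer -3 inverts by adding 3 ⇒ sub: (6*((-x) + 9)) + 6 = 66.
Step 3. [(6*((-x) + 9)) + 6 = 66] 6 | LHS and 6 | 66: pull 6 out. So factor: ((-x) + 9) + 1 = 11.
Step 4. [((-x) + 9) + 1 = 11] subtract 1: x sits inside (… + 1) ⇒ sub: (-x) + 9 = 10.
Step 5. [(-x) + 9 = 10] +9 is outermost — subtract 9 both sides, so sub: -x = 1.
Step 6. [-x = 1] flip signs both sides. So neg: x = -1.

Answer: x ∈ {-1}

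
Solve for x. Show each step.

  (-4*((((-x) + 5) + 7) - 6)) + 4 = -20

Step 1. [(-4*((((-x) + 5) + 7) - 6)) + 4 = -20] subtract 4: x sits inside (… + 4) ⇒ sub: -4*((((-x) + 5) + 7) - 6) = -24.
Step 2. [-4*((((-x) + 5) + 7) - 6) = -24] LHS = -4·(…); ÷-4 both sides. So div: (((-x) + 5) + 7) - 6 = 6.
Step 3. [(((-x) + 5) + 7) - 6 = 6] add 6: x sits inside (… - 6), so sub: ((-x) + 5) + 7 = 12.
Step 4. [((-x) + 5) + 7 = 12] 7 comes off first (subtract 7), so sub: (-x) + 5 = 5.
Step 5. [(-x) + 5 = 5] peel the +5: subtract 5 from each side. So sub: -x = 0.
Step 6. [-x = 0] leading − — multiply by −1, so neg: x = 0.

Answer: x ∈ {0}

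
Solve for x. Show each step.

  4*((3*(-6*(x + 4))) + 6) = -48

Step 1. [4*((3*(-6*(x + 4))) + 6) = -48] 4·(inner) — divide through by 4, so div: (3*(-6*(x + 4))) + 6 = -12.
Step 2. [(3*(-6*(x + 4))) + 6 = -12] common factor 3 (LHS and -12) — divide through, so factor: (-6*(x + 4)) + 2 = -4.
Step 3. [(-6*(x + 4)) + 2 = -4] peel the +2: subtract 2 from each side ⇒ sub: -6*(x + 4) = -6.
Step 4. [-6*(x + 4) = -6] divide by the outer -6. So div: x + 4 = 1.
Step 5. [x + 4 = 1] subtract 4: x sits inside (… + 4). So sub: x = -3.

Answer: x ∈ {-3}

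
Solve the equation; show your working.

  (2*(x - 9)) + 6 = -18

Step 1. [(2*(x - 9)) + 6 = -18] 6 comes off first (subtract 6), so sub: 2*(x - 9) = -24.
Step 2. [2*(x - 9) = -24] divide by the outer 2, so div: x - 9 = -12.
Step 3. [x - 9 = -12] peel the -9: add 9 from each side, so sub: x = -3.

Answer: x ∈ {-3}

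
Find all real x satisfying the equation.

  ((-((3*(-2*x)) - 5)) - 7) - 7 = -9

Step 1. [((-((3*(-2*x)) - 5)) - 7) - 7 = -9] -7 is outermost — add 7 both sides ⇒ sub: (-((3*(-2*x)) - 5)) - 7 = -2.
Step 2. [(-((3*(-2*x)) - 5)) - 7 = -2] the outer -7 inverts by adding 7 ⇒ sub: -((3*(-2*x)) - 5) = 5.
Step 3. [-((3*(-2*x)) - 5) = 5] flip signs both sides. So neg: (3*(-2*x)) - 5 = -5.
Step 4. [(3*(-2*x)) - 5 = -5] peel the -5: add 5 from each side, so sub: 3*(-2*x) = 0.
Step 5. [3*(-2*x) = 0] 3·(inner) — divide through by 3, so div: -2*x = 0.
Step 6. [-2*x = 0] -2 out front; divide by -2. So div: x = 0.

Answer: x ∈ {0}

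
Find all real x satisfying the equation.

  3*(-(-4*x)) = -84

Step 1. [3*(-(-4*x)) = -84] leading coefficient 3: divide by 3, so div: -(-4*x) = -28.
Step 2. [-(-4*x) = -28] LHS negated; negate both sides ⇒ neg: -4*x = 28.
Step 3. [-4*x = 28] divide by the outer -4. So div: x = -7.

Answer: x ∈ {-7}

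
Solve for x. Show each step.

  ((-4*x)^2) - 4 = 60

Step 1. [((-4*x)^2) - 4 = 60] peel the -4: add 4 from each side ⇒ sub: (-4*x)^2 = 64.
Step 2. [(-4*x)^2 = 64] LHS squared, RHS 64 ≥ 0: apply √ (±) ⇒ sqrt: -4*x = 8 or -8.
Step 3. [-4*x = 8 or -8] -4·(inner) — divide through by -4, so div: x = -2 or 2.

Answer: x ∈ {-2, 2}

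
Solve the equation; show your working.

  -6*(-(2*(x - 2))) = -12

Step 1. [-6*(-(2*(x - 2))) = -12] -6·(inner) — divide through by -6 ⇒ div: -(2*(x - 2)) = 2.
Step 2. [-(2*(x - 2)) = 2] LHS negated; negate both sides. So neg: 2*(x - 2) = -2.
Step 3. [2*(x - 2) = -2] leading coefficient 2: divide by 2. So div: x - 2 = -1.
Step 4. [x - 2 = -1] the outer -2 inverts by adding 2, so sub: x = 1.

Answer: x ∈ {1}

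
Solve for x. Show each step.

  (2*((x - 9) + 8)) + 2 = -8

Step 1. [(2*((x - 9) + 8)) + 2 = -8] peel the +2: subtract 2 from each side ⇒ sub: 2*((x - 9) + 8) = -10.
Step 2. [2*((x - 9) + 8) = -10] leading coefficient 2: divide by 2. So div: (x - 9) + 8 = -5.
Step 3. [(x - 9) + 8 = -5] the outer +8 inverts by subtracting 8 ⇒ sub: x - 9 = -13.
Step 4. [x - 9 = -13] 9 comes off first (add 9). So sub: x = -4.

Answer: x ∈ {-4}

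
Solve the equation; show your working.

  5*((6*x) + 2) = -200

Step 1. [5*((6*x) + 2) = -200] divide by the outer 5, so div: (6*x) + 2 = -40.
Step 2. [(6*x) + 2 = -40] peel the +2: subtract 2 from each side. So sub: 6*x = -42.
Step 3. [6*x = -42] leading coefficient 6: divide by 6 ⇒ div: x = -7.

Answer: x ∈ {-7}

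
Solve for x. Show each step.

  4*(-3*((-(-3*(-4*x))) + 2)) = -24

Step 1. [4*(-3*((-(-3*(-4*x))) + 2)) = -24] 4·(inner) — divide through by 4, so div: -3*((-(-3*(-4*x))) + 2) = -6.
Step 2. [-3*((-(-3*(-4*x))) + 2) = -6] LHS = -3·(…); ÷-3 both sides, so div: (-(-3*(-4*x))) + 2 = 2.
Step 3. [(-(-3*(-4*x))) + 2 = 2] subtract 2: x sits inside (… + 2) ⇒ sub: -(-3*(-4*x)) = 0.
Step 4. [-(-3*(-4*x)) = 0] flip signs both sides, so neg: -3*(-4*x) = 0.
Step 5. [-3*(-4*x) = 0] divide by the outer -3 ⇒ div: -4*x = 0.
Step 6. [-4*x = 0] -4 out front; divide by -4. So div: x = 0.

Answer: x ∈ {0}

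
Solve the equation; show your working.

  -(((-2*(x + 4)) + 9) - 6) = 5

Step 1. [-(((-2*(x + 4)) + 9) - 6) = 5] flip signs both sides. So neg: ((-2*(x + 4)) + 9) - 6 = -5.
Step 2. [((-2*(x + 4)) + 9) - 6 = -5] peel the -6: add 6 from each side. So sub: (-2*(x + 4)) + 9 = 1.
Step 3. [(-2*(x + 4)) + 9 = 1] peel the +9: subtract 9 from each side, so sub: -2*(x + 4) = -8.
Step 4. [-2*(x + 4) = -8] -2 out front; divide by -2 ⇒ div: x + 4 = 4.
Step 5. [x + 4 = 4] 4 comes off first (subtract 4). So sub: x = 0.

Answer: x ∈ {0}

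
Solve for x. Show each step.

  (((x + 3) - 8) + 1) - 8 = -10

Step 1. [(((x + 3) - 8) + 1) - 8 = -10] -8 is outermost — add 8 both sides. So sub: ((x + 3) - 8) + 1 = -2.
Step 2. [((x + 3) - 8) + 1 = -2] 1 comes off first (subtract 1) ⇒ sub: (x + 3) - 8 = -3.
Step 3. [(x + 3) - 8 = -3] peel the -8: add 8 from each side. So sub: x + 3 = 5.
Step 4. [x + 3 = 5] +3 is outermost — subtract 3 both sides, so sub: x = 2.

Answer: x ∈ {2}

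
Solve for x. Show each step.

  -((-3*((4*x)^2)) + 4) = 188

Step 1. [-((-3*((4*x)^2)) + 4) = 188] flip signs both sides. So neg: (-3*((4*x)^2)) + 4 = -188.
Step 2. [(-3*((4*x)^2)) + 4 = -188] 4 comes off first (subtract 4) ⇒ sub: -3*((4*x)^2) = -192.
Step 3. [-3*((4*x)^2) = -192] divide by the outer -3, so div: (4*x)^2 = 64.
Step 4. [(4*x)^2 = 64] 64 ≥ 0, LHS is (·)² — take ±√, so sqrt: 4*x = 8 or -8.
Step 5. [4*x = 8 or -8] LHS = 4·(…); ÷4 both sides. So div: x = 2 or -2.

Answer: x ∈ {-2, 2}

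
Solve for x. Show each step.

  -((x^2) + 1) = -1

Step 1. [-((x^2) + 1) = -1] LHS negated; negate both sides, so neg: (x^2) + 1 = 1.
Step 2. [(x^2) + 1 = 1] +1 is outermost — subtract 1 both sides. So sub: x^2 = 0.
Step 3. [x^2 = 0] LHS squared, RHS 0 ≥ 0: apply √ (±), so sqrt: x = 0.

Answer: x ∈ {0}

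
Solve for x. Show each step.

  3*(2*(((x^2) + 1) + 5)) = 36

Step 1. [3*(2*(((x^2) + 1) + 5)) = 36] divide by the outer 3 ⇒ div: 2*(((x^2) + 1) + 5) = 12.
Step 2. [2*(((x^2) + 1) + 5) = 12] leading coefficient 2: divide by 2 ⇒ div: ((x^2) + 1) + 5 = 6.
Step 3. [((x^2) + 1) + 5 = 6] peel the +5: subtract 5 from each side, so sub: (x^2) + 1 = 1.
Step 4. [(x^2) + 1 = 1] +1 is outermost — subtract 1 both sides, so sub: x^2 = 0.
Step 5. [x^2 = 0] LHS squared, RHS 0 ≥ 0: apply √ (±). So sqrt: x = 0.

Answer: x ∈ {0}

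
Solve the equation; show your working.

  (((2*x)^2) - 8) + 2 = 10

Step 1. [(((2*x)^2) - 8) + 2 = 10] +2 is outermost — subtract 2 both sides, so sub: ((2*x)^2) - 8 = 8.
Step 2. [((2*x)^2) - 8 = 8] 8 comes off first (add 8) ⇒ sub: (2*x)^2 = 16.
Step 3. [(2*x)^2 = 16] √ both sides: 16 ≥ 0 gives two branches. So sqrt: 2*x = 4 or -4.
Step 4. [2*x = 4 or -4] 2 out front; divide by 2, so div: x = 2 or -2.

Answer: x ∈ {-2, 2}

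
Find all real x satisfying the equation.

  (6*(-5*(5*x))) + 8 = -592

Step 1. [(6*(-5*(5*x))) + 8 = -592] 8 comes off first (subtract 8), so sub: 6*(-5*(5*x)) = -600.
Step 2. [6*(-5*(5*x)) = -600] LHS = 6·(…); ÷6 both sides, so div: -5*(5*x) = -100.
Step 3. [-5*(5*x) = -100] divide by the outer -5 ⇒ div: 5*x = 20.
Step 4. [5*x = 20] LHS = 5·(…); ÷5 both sides. So div: x = 4.

Answer: x ∈ {4}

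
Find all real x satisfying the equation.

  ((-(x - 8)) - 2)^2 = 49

Step 1. [((-(x - 8)) - 2)^2 = 49] 49 ≥ 0, LHS is (·)² — take ±√ ⇒ sqrt: (-(x - 8)) - 2 = 7 or -7.
Step 2. [(-(x - 8)) - 2 = 7 or -7] peel the -2: add 2 from each side, so sub: -(x - 8) = 9 or -5.
Step 3. [-(x - 8) = 9 or -5] leading − — multiply by −1, so neg: x - 8 = -9 or 5.
Step 4. [x - 8 = -9 or 5] add 8: x sits inside (… - 8), so sub: x = -1 or 13.

Answer: x ∈ {-1, 13}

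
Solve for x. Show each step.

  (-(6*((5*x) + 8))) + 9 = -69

Step 1. [(-(6*((5*x) + 8))) + 9 = -69] peel the +9: subtract 9 from each side ⇒ sub: -(6*((5*x) + 8)) = -78.
Step 2. [-(6*((5*x) + 8)) = -78] LHS negated; negate both sides ⇒ neg: 6*((5*x) + 8) = 78.
Step 3. [6*((5*x) + 8) = 78] divide by the outer 6. So div: (5*x) + 8 = 13.
Step 4. [(5*x) + 8 = 13] 8 comes off first (subtract 8). So sub: 5*x = 5.
Step 5. [5*x = 5] divide by the outer 5, so div: x = 1.

Answer: x ∈ {1}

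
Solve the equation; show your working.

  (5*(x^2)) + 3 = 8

Step 1. [(5*(x^2)) + 3 = 8] +3 is outermost — subtract 3 both sides ⇒ sub: 5*(x^2) = 5.
Step 2. [5*(x^2) = 5] LHS = 5·(…); ÷5 both sides ⇒ div: x^2 = 1.
Step 3. [x^2 = 1] √ both sides: 1 ≥ 0 gives two branches ⇒ sqrt: x = 1 or -1.

Answer: x ∈ {-1, 1}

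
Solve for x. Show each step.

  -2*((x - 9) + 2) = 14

Step 1. [-2*((x - 9) + 2) = 14] leading coefficient -2: divide by -2 ⇒ div: (x - 9) + 2 = -7.
Step 2. [(x - 9) + 2 = -7] the outer +2 inverts by subtracting 2 ⇒ sub: x - 9 = -9.
Step 3. [x - 9 = -9] the outer -9 inverts by adding 9, so sub: x = 0.

Answer: x ∈ {0}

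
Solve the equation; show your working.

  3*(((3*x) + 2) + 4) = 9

Step 1. [3*(((3*x) + 2) + 4) = 9] 3 out front; divide by 3, so div: ((3*x) + 2) + 4 = 3.
Step 2. [((3*x) + 2) + 4 = 3] 4 comes off first (subtract 4) ⇒ sub: (3*x) + 2 = -1.
Step 3. [(3*x) + 2 = -1] peel the +2: subtract 2 from each side, so sub: 3*x = -3.
Step 4. [3*x = -3] 3·(inner) — divide through by 3. So div: x = -1.

Answer: x ∈ {-1}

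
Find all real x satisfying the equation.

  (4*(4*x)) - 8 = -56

Step 1. [(4*(4*x)) - 8 = -56] common factor 4 (LHS and -56) — divide through, so factor: (4*x) - 2 = -14.
Step 2. [(4*x) - 2 = -14] the outer -2 inverts by adding 2 ⇒ sub: 4*x = -12.
Step 3. [4*x = -12] leading coefficient 4: divide by 4. So div: x = -3.

Answer: x ∈ {-3}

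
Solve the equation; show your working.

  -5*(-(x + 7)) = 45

Step 1. [-5*(-(x + 7)) = 45] LHS = -5·(…); ÷-5 both sides, so div: -(x + 7) = -9.
Step 2. [-(x + 7) = -9] flip signs both sides ⇒ neg: x + 7 = 9.
Step 3. [x + 7 = 9] +7 is outermost — subtract 7 both sides, so sub: x = 2.

Answer: x ∈ {2}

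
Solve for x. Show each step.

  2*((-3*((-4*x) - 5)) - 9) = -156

Step 1. [2*((-3*((-4*x) - 5)) - 9) = -156] divide by the outer 2 ⇒ div: (-3*((-4*x) - 5)) - 9 = -78.
Step 2. [(-3*((-4*x) - 5)) - 9 = -78] -3 divides every term; factor it out ⇒ factor: ((-4*x) - 5) + 3 = 26.
Step 3. [((-4*x) - 5) + 3 = 26] 3 comes off first (subtract 3), so sub: (-4*x) - 5 = 23.
Step 4. [(-4*x) - 5 = 23] add 5: x sits inside (… - 5), so sub: -4*x = 28.
Step 5. [-4*x = 28] divide by the outer -4, so div: x = -7.

Answer: x ∈ {-7}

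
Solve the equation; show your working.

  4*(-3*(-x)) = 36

Step 1. [4*(-3*(-x)) = 36] divide by the outer 4, so div: -3*(-x) = 9.
Step 2. [-3*(-x) = 9] divide by the outer -3, so div: -x = -3.
Step 3. [-x = -3] leading − — multiply by −1 ⇒ neg: x = 3.

Answer: x ∈ {3}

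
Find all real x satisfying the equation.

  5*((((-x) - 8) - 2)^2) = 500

Step 1. [5*((((-x) - 8) - 2)^2) = 500] leading coefficient 5: divide by 5. So div: (((-x) - 8) - 2)^2 = 100.
Step 2. [(((-x) - 8) - 2)^2 = 100] √ both sides: 100 ≥ 0 gives two branches ⇒ sqrt: ((-x) - 8) - 2 = 10 or -10.
Step 3. [((-x) - 8) - 2 = 10 or -10] the outer -2 inverts by adding 2. So sub: (-x) - 8 = 12 or -8.
Step 4. [(-x) - 8 = 12 or -8] peel the -8: add 8 from each side, so sub: -x = 20 or 0.
Step 5. [-x = 20 or 0] leading − — multiply by −1, so neg: x = -20 or 0.

Answer: x ∈ {-20, 0}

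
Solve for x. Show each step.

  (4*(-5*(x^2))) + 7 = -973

Step 1. [(4*(-5*(x^2))) + 7 = -973] 7 comes off first (subtract 7) ⇒ sub: 4*(-5*(x^2)) = -980.
Step 2. [4*(-5*(x^2)) = -980] divide by the outer 4, so div: -5*(x^2) = -245.
Step 3. [-5*(x^2) = -245] LHS = -5·(…); ÷-5 both sides. So div: x^2 = 49.
Step 4. [x^2 = 49] LHS squared, RHS 49 ≥ 0: apply √ (±). So sqrt: x = 7 or -7.

Answer: x ∈ {-7, 7}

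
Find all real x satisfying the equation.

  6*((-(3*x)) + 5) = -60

Step 1. [6*((-(3*x)) + 5) = -60] divide by the outer 6 ⇒ div: (-(3*x)) + 5 = -10.
Step 2. [(-(3*x)) + 5 = -10] subtract 5: x sits inside (… + 5). So sub: -(3*x) = -15.
Step 3. [-(3*x) = -15] LHS negated; negate both sides, so neg: 3*x = 15.
Step 4. [3*x = 15] leading coefficient 3: divide by 3 ⇒ div: x = 5.

Answer: x ∈ {5}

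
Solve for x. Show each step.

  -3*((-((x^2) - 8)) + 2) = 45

Step 1. [-3*((-((x^2) - 8)) + 2) = 45] leading coefficient -3: divide by -3. So div: (-((x^2) - 8)) + 2 = -15.
Step 2. [(-((x^2) - 8)) + 2 = -15] the outer +2 inverts by subtracting 2 ⇒ sub: -((x^2) - 8) = -17.
Step 3. [-((x^2) - 8) = -17] LHS negated; negate both sides. So neg: (x^2) - 8 = 17.
Step 4. [(x^2) - 8 = 17] peel the -8: add 8 from each side. So sub: x^2 = 25.
Step 5. [x^2 = 25] √ both sides: 25 ≥ 0 gives two branches. So sqrt: x = 5 or -5.

Answer: x ∈ {-5, 5}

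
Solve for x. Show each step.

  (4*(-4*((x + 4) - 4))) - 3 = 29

Step 1. [(4*(-4*((x + 4) - 4))) - 3 = 29] the outer -3 inverts by adding 3 ⇒ sub: 4*(-4*((x + 4) - 4)) = 32.
Step 2. [4*(-4*((x + 4) - 4)) = 32] LHS = 4·(…); ÷4 both sides. So div: -4*((x + 4) - 4) = 8.
Step 3. [-4*((x + 4) - 4) = 8] -4 out front; divide by -4, so div: (x + 4) - 4 = -2.
Step 4. [(x + 4) - 4 = -2] the outer -4 inverts by adding 4. So sub: x + 4 = 2.
Step 5. [x + 4 = 2] 4 comes off first (subtract 4). So sub: x = -2.

Answer: x ∈ {-2}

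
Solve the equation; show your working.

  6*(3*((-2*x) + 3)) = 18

Step 1. [6*(3*((-2*x) + 3)) = 18] 6·(inner) — divide through by 6. So div: 3*((-2*x) + 3) = 3.
Step 2. [3*((-2*x) + 3) = 3] LHS = 3·(…); ÷3 both sides, so div: (-2*x) + 3 = 1.
Step 3. [(-2*x) + 3 = 1] peel the +3: subtract 3 from each side, so sub: -2*x = -2.
Step 4. [-2*x = -2] divide by the outer -2 ⇒ div: x = 1.

Answer: x ∈ {1}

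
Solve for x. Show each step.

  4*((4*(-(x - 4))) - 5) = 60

Step 1. [4*((4*(-(x - 4))) - 5) = 60] 4 out front; divide by 4. So div: (4*(-(x - 4))) - 5 = 15.
Step 2. [(4*(-(x - 4))) - 5 = 15] 5 comes off first (add 5) ⇒ sub: 4*(-(x - 4)) = 20.
Step 3. [4*(-(x - 4)) = 20] leading coefficient 4: divide by 4. So div: -(x - 4) = 5.
Step 4. [-(x - 4) = 5] leading − — multiply by −1 ⇒ neg: x - 4 = -5.
Step 5. [x - 4 = -5] the outer -4 inverts by adding 4 ⇒ sub: x = -1.

Answer: x ∈ {-1}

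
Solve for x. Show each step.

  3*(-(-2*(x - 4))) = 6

Step 1. [3*(-(-2*(x - 4))) = 6] divide by the outer 3 ⇒ div: -(-2*(x - 4)) = 2.
Step 2. [-(-2*(x - 4)) = 2] flip signs both sides ⇒ neg: -2*(x - 4) = -2.
Step 3. [-2*(x - 4) = -2] divide by the outer -2 ⇒ div: x - 4 = 1.
Step 4. [x - 4 = 1] -4 is outermost — add 4 both sides ⇒ sub: x = 5.

Answer: x ∈ {5}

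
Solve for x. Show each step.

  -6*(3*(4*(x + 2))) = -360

Step 1. [-6*(3*(4*(x + 2))) = -360] -6·(inner) — divide through by -6 ⇒ div: 3*(4*(x + 2)) = 60.
Step 2. [3*(4*(x + 2)) = 60] leading coefficient 3: divide by 3, so div: 4*(x + 2) = 20.
Step 3. [4*(x + 2) = 20] 4 out front; divide by 4, so div: x + 2 = 5.
Step 4. [x + 2 = 5] the outer +2 inverts by subtracting 2 ⇒ sub: x = 3.

Answer: x ∈ {3}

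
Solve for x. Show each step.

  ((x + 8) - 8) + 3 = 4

Step 1. [((x + 8) - 8) + 3 = 4] 3 comes off first (subtract 3) ⇒ sub: (x + 8) - 8 = 1.
Step 2. [(x + 8) - 8 = 1] -8 is outermost — add 8 both sides. So sub: x + 8 = 9.
Step 3. [x + 8 = 9] peel the +8: subtract 8 from each side ⇒ sub: x = 1.

Answer: x ∈ {1}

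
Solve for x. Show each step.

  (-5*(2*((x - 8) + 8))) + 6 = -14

Step 1. [(-5*(2*((x - 8) + 8))) + 6 = -14] the outer +6 inverts by subtracting 6, so sub: -5*(2*((x - 8) + 8)) = -20.
Step 2. [-5*(2*((x - 8) + 8)) = -20] -5 out front; divide by -5. So div: 2*((x - 8) + 8) = 4.
Step 3. [2*((x - 8) + 8) = 4] 2·(inner) — divide through by 2. So div: (x - 8) + 8 = 2.
Step 4. [(x - 8) + 8 = 2] 8 comes off first (subtract 8) ⇒ sub: x - 8 = -6.
Step 5. [x - 8 = -6] peel the -8: add 8 from each side ⇒ sub: x = 2.

Answer: x ∈ {2}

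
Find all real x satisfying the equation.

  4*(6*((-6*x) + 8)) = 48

Step 1. [4*(6*((-6*x) + 8)) = 48] 4 out front; divide by 4 ⇒ div: 6*((-6*x) + 8) = 12.
Step 2. [6*((-6*x) + 8) = 12] 6·(inner) — divide through by 6 ⇒ div: (-6*x) + 8 = 2.
Step 3. [(-6*x) + 8 = 2] the outer +8 inverts by subtracting 8, so sub: -6*x = -6.
Step 4. [-6*x = -6] leading coefficient -6: divide by -6 ⇒ div: x = 1.

Answer: x ∈ {1}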